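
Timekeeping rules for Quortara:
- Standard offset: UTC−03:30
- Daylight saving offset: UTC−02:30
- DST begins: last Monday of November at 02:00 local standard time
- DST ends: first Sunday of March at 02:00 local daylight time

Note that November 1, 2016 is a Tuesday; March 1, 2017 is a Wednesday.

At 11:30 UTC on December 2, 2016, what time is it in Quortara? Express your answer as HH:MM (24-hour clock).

09:00

1 November 2016 is a Tuesday, so Mondays fall on 7, 14, 21, 28; the last is November 28.
1 March 2017 is a Wednesday, so the first Sunday is March 5.
At the standard offset (UTC−03:30), 11:30 UTC − 3h30m = 08:00 Quortara standard time.
The standard-time date in Quortara, December 2, 2016, lies within the daylight-saving period (28 November 2016 – 5 March 2017), so Quortara is on daylight time, UTC−02:30.
11:30 UTC − 2h30m = 09:00 local.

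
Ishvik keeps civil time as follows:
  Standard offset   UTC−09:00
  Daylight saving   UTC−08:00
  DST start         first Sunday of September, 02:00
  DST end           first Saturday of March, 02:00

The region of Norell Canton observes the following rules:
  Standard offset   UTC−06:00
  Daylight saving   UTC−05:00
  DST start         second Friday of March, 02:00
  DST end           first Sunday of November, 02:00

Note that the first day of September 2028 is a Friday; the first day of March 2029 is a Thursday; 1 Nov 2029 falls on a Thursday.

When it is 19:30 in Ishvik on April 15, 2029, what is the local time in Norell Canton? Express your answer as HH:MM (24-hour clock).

1 September 2028 is a Friday, so the first Sunday is September 3.
1 March 2029 is a Thursday, so the first Saturday is March 3.
April 15, 2029 does not fall between 3 September 2028 and 3 March 2029, so daylight saving is not in effect and Ishvik is at UTC−09:00.
19:30 Ishvik + 9h = 04:30 UTC (rolling into the next day, 16 April 2029).
1 March 2029 is a Thursday, so the first Friday is March 2 and the second is March 9.
1 November 2029 is a Thursday, so the first Sunday is November 4.
At the standard offset (UTC−06:00), 04:30 UTC − 6h = 22:30 Norell Canton standard time (rolling into the previous day, 15 April 2029).
The standard-time date in Norell Canton, April 15, 2029, falls between 9 March and 4 November, so daylight saving is in effect and Norell Canton is at UTC−05:00.
04:30 UTC − 5h = 23:30 Norell Canton (rolling into the previous day, 15 April 2029).

23:30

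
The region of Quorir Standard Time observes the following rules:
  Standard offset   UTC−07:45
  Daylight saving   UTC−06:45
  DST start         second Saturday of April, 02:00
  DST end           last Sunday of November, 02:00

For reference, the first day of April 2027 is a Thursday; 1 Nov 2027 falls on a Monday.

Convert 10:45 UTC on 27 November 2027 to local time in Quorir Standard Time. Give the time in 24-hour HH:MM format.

04:00

1 April 2027 is a Thursday, so the first Saturday is April 3 and the second is April 10.
1 November 2027 is a Monday, so Sundays fall on 7, 14, 21, 28; the last is November 28.
At the standard offset (UTC−07:45), 10:45 UTC − 7h45m = 03:00 Quorir Standard Time standard time.
The standard-time date in Quorir Standard Time, 27 November 2027, falls between 10 April and 28 November, so daylight saving is in effect and Quorir Standard Time is at UTC−06:45.
10:45 UTC − 6h45m = 04:00 local.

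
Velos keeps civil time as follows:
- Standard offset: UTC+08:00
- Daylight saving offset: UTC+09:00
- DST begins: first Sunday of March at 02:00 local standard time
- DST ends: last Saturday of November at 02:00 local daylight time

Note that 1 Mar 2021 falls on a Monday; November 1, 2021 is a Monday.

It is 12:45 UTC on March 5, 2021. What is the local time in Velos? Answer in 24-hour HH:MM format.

20:45

1 March 2021 is a Monday, so the first Sunday is March 7.
1 November 2021 is a Monday, so Saturdays fall on 6, 13, 20, 27; the last is November 27.
At the standard offset (UTC+08:00), 12:45 UTC + 8h = 20:45 Velos standard time.
Daylight saving runs 7 March – 27 November; the standard-time date in Velos, March 5, 2021, is outside that window, so Velos is on standard time at UTC+08:00.
12:45 UTC + 8h = 20:45 local.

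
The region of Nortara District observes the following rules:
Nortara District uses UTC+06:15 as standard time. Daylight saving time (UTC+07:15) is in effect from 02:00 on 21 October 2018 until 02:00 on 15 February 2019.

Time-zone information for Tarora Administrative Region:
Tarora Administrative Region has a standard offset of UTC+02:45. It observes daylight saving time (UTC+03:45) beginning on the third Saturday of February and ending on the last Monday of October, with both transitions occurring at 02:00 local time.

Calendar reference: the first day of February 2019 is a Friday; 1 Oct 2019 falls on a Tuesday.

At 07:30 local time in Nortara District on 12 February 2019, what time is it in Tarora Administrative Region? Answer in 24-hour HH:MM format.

12 February 2019 lies within the daylight-saving period (21 October 2018 – 15 February 2019), so Nortara District is on daylight time, UTC+07:15.
07:30 Nortara District − 7h15m = 00:15 UTC.
1 February 2019 is a Friday, so the first Saturday is February 2 and the third is February 16.
1 October 2019 is a Tuesday, so Mondays fall on 7, 14, 21, 28; the last is October 28.
At the standard offset (UTC+02:45), 00:15 UTC + 2h45m = 03:00 Tarora Administrative Region standard time.
Daylight saving runs 16 February – 28 October; the standard-time date in Tarora Administrative Region, 12 February 2019, is outside that window, so Tarora Administrative Region is on standard time at UTC+02:45.
00:15 UTC + 2h45m = 03:00 Tarora Administrative Region.

03:00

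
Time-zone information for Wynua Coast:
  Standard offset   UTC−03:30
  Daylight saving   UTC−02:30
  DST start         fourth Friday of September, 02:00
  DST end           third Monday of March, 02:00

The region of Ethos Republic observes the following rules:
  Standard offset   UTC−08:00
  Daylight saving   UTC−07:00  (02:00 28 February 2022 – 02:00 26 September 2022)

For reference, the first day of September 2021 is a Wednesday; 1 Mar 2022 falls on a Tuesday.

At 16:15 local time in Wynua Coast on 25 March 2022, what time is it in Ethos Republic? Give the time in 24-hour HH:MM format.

1 September 2021 is a Wednesday, so the first Friday is September 3 and the fourth is September 24.
1 March 2022 is a Tuesday, so the first Monday is March 7 and the third is March 21.
25 March 2022 does not fall between 24 September 2021 and 21 March 2022, so daylight saving is not in effect and Wynua Coast is at UTC−03:30.
16:15 Wynua Coast + 3h30m = 19:45 UTC.
At the standard offset (UTC−08:00), 19:45 UTC − 8h = 11:45 Ethos Republic standard time.
The standard-time date in Ethos Republic, 25 March 2022, falls between 28 February and 26 September, so daylight saving is in effect and Ethos Republic is at UTC−07:00.
19:45 UTC − 7h = 12:45 Ethos Republic.

12:45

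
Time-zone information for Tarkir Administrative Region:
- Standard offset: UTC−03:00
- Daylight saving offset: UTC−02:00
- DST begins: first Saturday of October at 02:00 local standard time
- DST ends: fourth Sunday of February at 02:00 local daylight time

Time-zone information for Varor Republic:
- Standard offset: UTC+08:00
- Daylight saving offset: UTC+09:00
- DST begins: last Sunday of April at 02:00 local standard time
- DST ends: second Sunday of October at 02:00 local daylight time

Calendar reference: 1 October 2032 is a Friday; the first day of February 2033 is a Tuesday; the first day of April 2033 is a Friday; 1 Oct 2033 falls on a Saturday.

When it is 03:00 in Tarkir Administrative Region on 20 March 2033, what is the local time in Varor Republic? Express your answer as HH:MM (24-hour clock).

1 October 2032 is a Friday, so the first Saturday is October 2.
1 February 2033 is a Tuesday, so the first Sunday is February 6 and the fourth is February 27.
20 March 2033 does not fall between 2 October 2032 and 27 February 2033, so daylight saving is not in effect and Tarkir Administrative Region is at UTC−03:00.
03:00 Tarkir Administrative Region + 3h = 06:00 UTC.
1 April 2033 is a Friday, so Sundays fall on 3, 10, 17, 24; the last is April 24.
1 October 2033 is a Saturday, so the first Sunday is October 2 and the second is October 9.
At the standard offset (UTC+08:00), 06:00 UTC + 8h = 14:00 Varor Republic standard time.
The standard-time date in Varor Republic, 20 March 2033, is outside the daylight-saving period (24 April – 9 October), so Varor Republic is on standard time, UTC+08:00.
06:00 UTC + 8h = 14:00 Varor Republic.

14:00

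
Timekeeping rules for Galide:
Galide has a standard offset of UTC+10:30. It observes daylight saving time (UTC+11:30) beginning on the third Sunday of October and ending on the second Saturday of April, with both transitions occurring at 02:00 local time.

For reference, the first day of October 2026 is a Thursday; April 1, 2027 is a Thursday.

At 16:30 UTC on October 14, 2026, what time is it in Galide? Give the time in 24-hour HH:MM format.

1 October 2026 is a Thursday, so the first Sunday is October 4 and the third is October 18.
1 April 2027 is a Thursday, so the first Saturday is April 3 and the second is April 10.
At the standard offset (UTC+10:30), 16:30 UTC + 10h30m = 03:00 Galide standard time (rolling into the next day, 15 October 2026).
The standard-time date in Galide, October 15, 2026, does not fall between 18 October 2026 and 10 April 2027, so daylight saving is not in effect and Galide is at UTC+10:30.
16:30 UTC + 10h30m = 03:00 local (rolling into the next day, 15 October 2026).

03:00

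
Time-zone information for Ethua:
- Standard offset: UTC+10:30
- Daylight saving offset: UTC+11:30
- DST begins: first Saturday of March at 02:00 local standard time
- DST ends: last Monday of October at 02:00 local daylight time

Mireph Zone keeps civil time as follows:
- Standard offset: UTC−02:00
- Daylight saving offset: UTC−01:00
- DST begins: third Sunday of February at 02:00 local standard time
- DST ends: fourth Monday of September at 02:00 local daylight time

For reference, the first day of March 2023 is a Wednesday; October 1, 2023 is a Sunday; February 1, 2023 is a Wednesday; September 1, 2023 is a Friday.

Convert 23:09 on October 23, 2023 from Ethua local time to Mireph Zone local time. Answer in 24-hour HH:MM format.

09:39

1 March 2023 is a Wednesday, so the first Saturday is March 4.
1 October 2023 is a Sunday, so Mondays fall on 2, 9, 16, 23, 30; the last is October 30.
Daylight saving runs 4 March – 30 October; October 23, 2023 is inside that window, so Ethua is at UTC+11:30.
23:09 Ethua − 11h30m = 11:39 UTC.
1 February 2023 is a Wednesday, so the first Sunday is February 5 and the third is February 19.
1 September 2023 is a Friday, so the first Monday is September 4 and the fourth is September 25.
At the standard offset (UTC−02:00), 11:39 UTC − 2h = 09:39 Mireph Zone standard time.
Daylight saving runs 19 February – 25 September; the standard-time date in Mireph Zone, October 23, 2023, is outside that window, so Mireph Zone is on standard time at UTC−02:00.
11:39 UTC − 2h = 09:39 Mireph Zone.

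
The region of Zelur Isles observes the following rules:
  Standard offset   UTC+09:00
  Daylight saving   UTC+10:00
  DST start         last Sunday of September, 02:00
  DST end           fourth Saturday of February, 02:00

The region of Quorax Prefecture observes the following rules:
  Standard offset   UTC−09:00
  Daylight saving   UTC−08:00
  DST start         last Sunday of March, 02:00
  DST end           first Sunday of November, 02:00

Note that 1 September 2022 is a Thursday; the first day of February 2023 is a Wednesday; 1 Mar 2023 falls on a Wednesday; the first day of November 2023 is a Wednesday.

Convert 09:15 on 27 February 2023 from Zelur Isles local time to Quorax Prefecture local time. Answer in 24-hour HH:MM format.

1 September 2022 is a Thursday, so Sundays fall on 4, 11, 18, 25; the last is September 25.
1 February 2023 is a Wednesday, so the first Saturday is February 4 and the fourth is February 25.
27 February 2023 does not fall between 25 September 2022 and 25 February 2023, so daylight saving is not in effect and Zelur Isles is at UTC+09:00.
09:15 Zelur Isles − 9h = 00:15 UTC.
1 March 2023 is a Wednesday, so Sundays fall on 5, 12, 19, 26; the last is March 26.
1 November 2023 is a Wednesday, so the first Sunday is November 5.
At the standard offset (UTC−09:00), 00:15 UTC − 9h = 15:15 Quorax Prefecture standard time (rolling into the previous day, 26 February 2023).
Daylight saving runs 26 March – 5 November; the standard-time date in Quorax Prefecture, 26 February 2023, is outside that window, so Quorax Prefecture is on standard time at UTC−09:00.
00:15 UTC − 9h = 15:15 Quorax Prefecture (rolling into the previous day, 26 February 2023).

15:15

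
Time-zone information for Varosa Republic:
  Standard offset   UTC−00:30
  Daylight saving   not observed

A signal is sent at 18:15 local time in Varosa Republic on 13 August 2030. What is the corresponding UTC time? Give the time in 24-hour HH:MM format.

Varosa Republic stays on UTC−00:30 all year.
18:15 local + 0h30m = 18:45 UTC.

18:45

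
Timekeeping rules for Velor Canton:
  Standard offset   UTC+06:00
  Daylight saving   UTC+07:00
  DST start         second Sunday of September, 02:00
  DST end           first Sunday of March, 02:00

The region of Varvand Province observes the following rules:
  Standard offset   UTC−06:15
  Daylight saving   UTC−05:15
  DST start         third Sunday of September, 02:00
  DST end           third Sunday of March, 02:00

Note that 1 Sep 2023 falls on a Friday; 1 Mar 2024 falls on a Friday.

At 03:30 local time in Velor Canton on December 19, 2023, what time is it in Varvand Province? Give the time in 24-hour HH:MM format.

15:15

1 September 2023 is a Friday, so the first Sunday is September 3 and the second is September 10.
1 March 2024 is a Friday, so the first Sunday is March 3.
Daylight saving runs 10 September 2023 – 3 March 2024; December 19, 2023 is inside that window, so Velor Canton is at UTC+07:00.
03:30 Velor Canton − 7h = 20:30 UTC (rolling into the previous day, 18 December 2023).
1 September 2023 is a Friday, so the first Sunday is September 3 and the third is September 17.
1 March 2024 is a Friday, so the first Sunday is March 3 and the third is March 17.
At the standard offset (UTC−06:15), 20:30 UTC − 6h15m = 14:15 Varvand Province standard time.
Daylight saving runs 17 September 2023 – 17 March 2024; the standard-time date in Varvand Province, December 18, 2023, is inside that window, so Varvand Province is at UTC−05:15.
20:30 UTC − 5h15m = 15:15 Varvand Province.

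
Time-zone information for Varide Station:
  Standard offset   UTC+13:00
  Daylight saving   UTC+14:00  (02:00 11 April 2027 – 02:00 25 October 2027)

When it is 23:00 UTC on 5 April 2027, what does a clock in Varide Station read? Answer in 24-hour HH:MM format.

At the standard offset (UTC+13:00), 23:00 UTC + 13h = 12:00 Varide Station standard time (rolling into the next day, 6 April 2027).
Daylight saving runs 11 April – 25 October; the standard-time date in Varide Station, 6 April 2027, is outside that window, so Varide Station is on standard time at UTC+13:00.
23:00 UTC + 13h = 12:00 local (rolling into the next day, 6 April 2027).

12:00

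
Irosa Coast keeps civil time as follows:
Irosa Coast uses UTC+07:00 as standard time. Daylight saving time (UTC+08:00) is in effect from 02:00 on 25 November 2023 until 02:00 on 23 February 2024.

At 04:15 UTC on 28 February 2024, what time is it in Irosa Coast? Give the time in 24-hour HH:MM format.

11:15

At the standard offset (UTC+07:00), 04:15 UTC + 7h = 11:15 Irosa Coast standard time.
Daylight saving runs 25 November 2023 – 23 February 2024; the standard-time date in Irosa Coast, 28 February 2024, is outside that window, so Irosa Coast is on standard time at UTC+07:00.
04:15 UTC + 7h = 11:15 local.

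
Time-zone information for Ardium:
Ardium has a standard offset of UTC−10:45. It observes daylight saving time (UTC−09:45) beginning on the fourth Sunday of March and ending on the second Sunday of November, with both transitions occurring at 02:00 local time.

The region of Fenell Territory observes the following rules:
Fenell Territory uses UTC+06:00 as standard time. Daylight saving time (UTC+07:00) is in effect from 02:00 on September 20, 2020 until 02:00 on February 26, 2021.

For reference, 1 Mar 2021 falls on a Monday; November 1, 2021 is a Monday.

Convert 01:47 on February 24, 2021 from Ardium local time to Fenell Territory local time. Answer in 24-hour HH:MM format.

1 March 2021 is a Monday, so the first Sunday is March 7 and the fourth is March 28.
1 November 2021 is a Monday, so the first Sunday is November 7 and the second is November 14.
Daylight saving runs 28 March – 14 November; February 24, 2021 is outside that window, so Ardium is on standard time at UTC−10:45.
01:47 Ardium + 10h45m = 12:32 UTC.
At the standard offset (UTC+06:00), 12:32 UTC + 6h = 18:32 Fenell Territory standard time.
The standard-time date in Fenell Territory, February 24, 2021, lies within the daylight-saving period (20 September 2020 – 26 February 2021), so Fenell Territory is on daylight time, UTC+07:00.
12:32 UTC + 7h = 19:32 Fenell Territory.

19:32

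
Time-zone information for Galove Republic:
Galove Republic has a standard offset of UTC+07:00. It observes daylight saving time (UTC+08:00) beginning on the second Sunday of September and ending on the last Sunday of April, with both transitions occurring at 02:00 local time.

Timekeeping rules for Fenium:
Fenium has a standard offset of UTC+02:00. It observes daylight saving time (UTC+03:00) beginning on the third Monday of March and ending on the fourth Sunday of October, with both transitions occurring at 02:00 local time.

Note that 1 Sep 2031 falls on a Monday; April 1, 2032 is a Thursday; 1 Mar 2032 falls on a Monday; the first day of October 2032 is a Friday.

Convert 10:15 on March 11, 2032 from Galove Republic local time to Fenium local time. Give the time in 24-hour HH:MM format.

04:15

1 September 2031 is a Monday, so the first Sunday is September 7 and the second is September 14.
1 April 2032 is a Thursday, so Sundays fall on 4, 11, 18, 25; the last is April 25.
March 11, 2032 falls between 14 September 2031 and 25 April 2032, so daylight saving is in effect and Galove Republic is at UTC+08:00.
10:15 Galove Republic − 8h = 02:15 UTC.
1 March 2032 is a Monday, so the first Monday is March 1 and the third is March 15.
1 October 2032 is a Friday, so the first Sunday is October 3 and the fourth is October 24.
At the standard offset (UTC+02:00), 02:15 UTC + 2h = 04:15 Fenium standard time.
The standard-time date in Fenium, March 11, 2032, does not fall between 15 March and 24 October, so daylight saving is not in effect and Fenium is at UTC+02:00.
02:15 UTC + 2h = 04:15 Fenium.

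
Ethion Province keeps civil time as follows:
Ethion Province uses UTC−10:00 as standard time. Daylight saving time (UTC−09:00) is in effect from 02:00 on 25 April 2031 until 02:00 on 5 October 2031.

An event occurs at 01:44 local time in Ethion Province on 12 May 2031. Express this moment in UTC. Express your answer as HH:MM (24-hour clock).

12 May 2031 lies within the daylight-saving period (25 April – 5 October), so Ethion Province is on daylight time, UTC−09:00.
01:44 local + 9h = 10:44 UTC.

10:44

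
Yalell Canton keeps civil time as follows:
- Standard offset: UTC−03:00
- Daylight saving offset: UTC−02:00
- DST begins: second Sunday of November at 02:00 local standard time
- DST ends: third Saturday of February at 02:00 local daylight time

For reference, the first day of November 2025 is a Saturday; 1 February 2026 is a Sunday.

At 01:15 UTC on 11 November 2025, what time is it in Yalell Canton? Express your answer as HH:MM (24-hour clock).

23:15

1 November 2025 is a Saturday, so the first Sunday is November 2 and the second is November 9.
1 February 2026 is a Sunday, so the first Saturday is February 7 and the third is February 21.
At the standard offset (UTC−03:00), 01:15 UTC − 3h = 22:15 Yalell Canton standard time (rolling into the previous day, 10 November 2025).
The standard-time date in Yalell Canton, 10 November 2025, falls between 9 November 2025 and 21 February 2026, so daylight saving is in effect and Yalell Canton is at UTC−02:00.
01:15 UTC − 2h = 23:15 local (rolling into the previous day, 10 November 2025).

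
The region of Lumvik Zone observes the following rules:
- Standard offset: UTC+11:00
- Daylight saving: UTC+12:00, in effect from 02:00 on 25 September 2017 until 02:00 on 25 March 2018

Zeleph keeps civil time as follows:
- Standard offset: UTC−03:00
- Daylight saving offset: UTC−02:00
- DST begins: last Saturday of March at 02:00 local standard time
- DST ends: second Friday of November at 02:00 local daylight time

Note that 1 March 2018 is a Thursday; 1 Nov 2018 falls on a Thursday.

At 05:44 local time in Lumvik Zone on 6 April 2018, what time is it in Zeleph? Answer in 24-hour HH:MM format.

6 April 2018 is outside the daylight-saving period (25 September 2017 – 25 March 2018), so Lumvik Zone is on standard time, UTC+11:00.
05:44 Lumvik Zone − 11h = 18:44 UTC (rolling into the previous day, 5 April 2018).
1 March 2018 is a Thursday, so Saturdays fall on 3, 10, 17, 24, 31; the last is March 31.
1 November 2018 is a Thursday, so the first Friday is November 2 and the second is November 9.
At the standard offset (UTC−03:00), 18:44 UTC − 3h = 15:44 Zeleph standard time.
Daylight saving runs 31 March – 9 November; the standard-time date in Zeleph, 5 April 2018, is inside that window, so Zeleph is at UTC−02:00.
18:44 UTC − 2h = 16:44 Zeleph.

16:44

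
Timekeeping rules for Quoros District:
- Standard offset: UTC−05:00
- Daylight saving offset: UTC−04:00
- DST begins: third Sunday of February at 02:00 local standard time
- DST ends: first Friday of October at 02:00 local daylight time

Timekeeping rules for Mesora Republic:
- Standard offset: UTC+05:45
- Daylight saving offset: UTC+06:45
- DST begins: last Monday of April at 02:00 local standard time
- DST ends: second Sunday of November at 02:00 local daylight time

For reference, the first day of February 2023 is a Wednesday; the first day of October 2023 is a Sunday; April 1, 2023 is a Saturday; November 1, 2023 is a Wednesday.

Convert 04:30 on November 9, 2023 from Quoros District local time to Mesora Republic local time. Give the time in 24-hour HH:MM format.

16:15

1 February 2023 is a Wednesday, so the first Sunday is February 5 and the third is February 19.
1 October 2023 is a Sunday, so the first Friday is October 6.
November 9, 2023 does not fall between 19 February and 6 October, so daylight saving is not in effect and Quoros District is at UTC−05:00.
04:30 Quoros District + 5h = 09:30 UTC.
1 April 2023 is a Saturday, so Mondays fall on 3, 10, 17, 24; the last is April 24.
1 November 2023 is a Wednesday, so the first Sunday is November 5 and the second is November 12.
At the standard offset (UTC+05:45), 09:30 UTC + 5h45m = 15:15 Mesora Republic standard time.
Daylight saving runs 24 April – 12 November; the standard-time date in Mesora Republic, November 9, 2023, is inside that window, so Mesora Republic is at UTC+06:45.
09:30 UTC + 6h45m = 16:15 Mesora Republic.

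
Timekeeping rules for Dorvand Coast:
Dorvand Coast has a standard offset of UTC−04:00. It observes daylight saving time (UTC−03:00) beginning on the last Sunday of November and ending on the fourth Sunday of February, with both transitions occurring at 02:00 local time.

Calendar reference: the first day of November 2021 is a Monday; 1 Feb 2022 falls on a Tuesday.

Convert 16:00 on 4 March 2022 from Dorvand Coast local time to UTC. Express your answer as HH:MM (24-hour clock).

20:00

1 November 2021 is a Monday, so Sundays fall on 7, 14, 21, 28; the last is November 28.
1 February 2022 is a Tuesday, so the first Sunday is February 6 and the fourth is February 27.
4 March 2022 does not fall between 28 November 2021 and 27 February 2022, so daylight saving is not in effect and Dorvand Coast is at UTC−04:00.
16:00 local + 4h = 20:00 UTC.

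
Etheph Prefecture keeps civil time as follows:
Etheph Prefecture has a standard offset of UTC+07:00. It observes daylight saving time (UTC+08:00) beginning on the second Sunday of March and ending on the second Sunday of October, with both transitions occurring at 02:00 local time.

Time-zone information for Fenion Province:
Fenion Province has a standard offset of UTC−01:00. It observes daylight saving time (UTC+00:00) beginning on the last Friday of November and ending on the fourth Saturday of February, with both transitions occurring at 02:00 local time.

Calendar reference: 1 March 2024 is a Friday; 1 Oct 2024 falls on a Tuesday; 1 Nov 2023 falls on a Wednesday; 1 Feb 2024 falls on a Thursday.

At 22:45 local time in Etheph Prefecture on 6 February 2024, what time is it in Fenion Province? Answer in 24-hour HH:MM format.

1 March 2024 is a Friday, so the first Sunday is March 3 and the second is March 10.
1 October 2024 is a Tuesday, so the first Sunday is October 6 and the second is October 13.
6 February 2024 does not fall between 10 March and 13 October, so daylight saving is not in effect and Etheph Prefecture is at UTC+07:00.
22:45 Etheph Prefecture − 7h = 15:45 UTC.
1 November 2023 is a Wednesday, so Fridays fall on 3, 10, 17, 24; the last is November 24.
1 February 2024 is a Thursday, so the first Saturday is February 3 and the fourth is February 24.
At the standard offset (UTC−01:00), 15:45 UTC − 1h = 14:45 Fenion Province standard time.
The standard-time date in Fenion Province, 6 February 2024, lies within the daylight-saving period (24 November 2023 – 24 February 2024), so Fenion Province is on daylight time, UTC+00:00.
15:45 UTC + 0h = 15:45 Fenion Province.

15:45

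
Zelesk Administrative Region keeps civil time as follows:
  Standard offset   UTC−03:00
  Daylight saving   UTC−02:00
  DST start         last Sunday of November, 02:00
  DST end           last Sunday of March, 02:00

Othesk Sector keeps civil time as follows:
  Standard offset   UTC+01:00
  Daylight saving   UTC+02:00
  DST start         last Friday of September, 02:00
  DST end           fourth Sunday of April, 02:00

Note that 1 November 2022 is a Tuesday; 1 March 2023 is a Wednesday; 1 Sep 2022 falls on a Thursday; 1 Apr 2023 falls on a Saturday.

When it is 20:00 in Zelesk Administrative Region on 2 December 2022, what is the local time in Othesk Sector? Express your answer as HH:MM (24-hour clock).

00:00

1 November 2022 is a Tuesday, so Sundays fall on 6, 13, 20, 27; the last is November 27.
1 March 2023 is a Wednesday, so Sundays fall on 5, 12, 19, 26; the last is March 26.
Daylight saving runs 27 November 2022 – 26 March 2023; 2 December 2022 is inside that window, so Zelesk Administrative Region is at UTC−02:00.
20:00 Zelesk Administrative Region + 2h = 22:00 UTC.
1 September 2022 is a Thursday, so Fridays fall on 2, 9, 16, 23, 30; the last is September 30.
1 April 2023 is a Saturday, so the first Sunday is April 2 and the fourth is April 23.
At the standard offset (UTC+01:00), 22:00 UTC + 1h = 23:00 Othesk Sector standard time.
The standard-time date in Othesk Sector, 2 December 2022, falls between 30 September 2022 and 23 April 2023, so daylight saving is in effect and Othesk Sector is at UTC+02:00.
22:00 UTC + 2h = 00:00 Othesk Sector (rolling into the next day, 3 December 2022).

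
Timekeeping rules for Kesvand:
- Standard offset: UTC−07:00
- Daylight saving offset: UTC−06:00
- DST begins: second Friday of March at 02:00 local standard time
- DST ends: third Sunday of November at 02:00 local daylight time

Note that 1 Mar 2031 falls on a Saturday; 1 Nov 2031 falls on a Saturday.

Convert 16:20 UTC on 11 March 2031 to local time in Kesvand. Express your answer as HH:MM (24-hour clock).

09:20

1 March 2031 is a Saturday, so the first Friday is March 7 and the second is March 14.
1 November 2031 is a Saturday, so the first Sunday is November 2 and the third is November 16.
At the standard offset (UTC−07:00), 16:20 UTC − 7h = 09:20 Kesvand standard time.
The standard-time date in Kesvand, 11 March 2031, is outside the daylight-saving period (14 March – 16 November), so Kesvand is on standard time, UTC−07:00.
16:20 UTC − 7h = 09:20 local.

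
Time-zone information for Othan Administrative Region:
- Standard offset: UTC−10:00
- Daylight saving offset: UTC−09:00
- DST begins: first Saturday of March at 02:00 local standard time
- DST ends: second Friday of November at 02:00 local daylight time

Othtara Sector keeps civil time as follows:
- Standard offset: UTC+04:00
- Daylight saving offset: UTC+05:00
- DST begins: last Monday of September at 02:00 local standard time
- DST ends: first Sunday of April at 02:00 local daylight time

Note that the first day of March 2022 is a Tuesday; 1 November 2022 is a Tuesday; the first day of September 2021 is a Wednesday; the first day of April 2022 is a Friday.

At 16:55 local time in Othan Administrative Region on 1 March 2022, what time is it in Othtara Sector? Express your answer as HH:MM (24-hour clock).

1 March 2022 is a Tuesday, so the first Saturday is March 5.
1 November 2022 is a Tuesday, so the first Friday is November 4 and the second is November 11.
Daylight saving runs 5 March – 11 November; 1 March 2022 is outside that window, so Othan Administrative Region is on standard time at UTC−10:00.
16:55 Othan Administrative Region + 10h = 02:55 UTC (rolling into the next day, 2 March 2022).
1 September 2021 is a Wednesday, so Mondays fall on 6, 13, 20, 27; the last is September 27.
1 April 2022 is a Friday, so the first Sunday is April 3.
At the standard offset (UTC+04:00), 02:55 UTC + 4h = 06:55 Othtara Sector standard time.
The standard-time date in Othtara Sector, 2 March 2022, lies within the daylight-saving period (27 September 2021 – 3 April 2022), so Othtara Sector is on daylight time, UTC+05:00.
02:55 UTC + 5h = 07:55 Othtara Sector.

07:55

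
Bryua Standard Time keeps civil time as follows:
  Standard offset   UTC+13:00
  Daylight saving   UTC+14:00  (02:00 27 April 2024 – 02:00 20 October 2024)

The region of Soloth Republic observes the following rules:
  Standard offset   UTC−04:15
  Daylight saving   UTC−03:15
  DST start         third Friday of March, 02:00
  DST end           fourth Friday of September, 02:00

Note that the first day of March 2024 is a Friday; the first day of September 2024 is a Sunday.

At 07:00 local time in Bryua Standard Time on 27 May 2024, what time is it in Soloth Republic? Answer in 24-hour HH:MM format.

Daylight saving runs 27 April – 20 October; 27 May 2024 is inside that window, so Bryua Standard Time is at UTC+14:00.
07:00 Bryua Standard Time − 14h = 17:00 UTC (rolling into the previous day, 26 May 2024).
1 March 2024 is a Friday, so the first Friday is March 1 and the third is March 15.
1 September 2024 is a Sunday, so the first Friday is September 6 and the fourth is September 27.
At the standard offset (UTC−04:15), 17:00 UTC − 4h15m = 12:45 Soloth Republic standard time.
Daylight saving runs 15 March – 27 September; the standard-time date in Soloth Republic, 26 May 2024, is inside that window, so Soloth Republic is at UTC−03:15.
17:00 UTC − 3h15m = 13:45 Soloth Republic.

13:45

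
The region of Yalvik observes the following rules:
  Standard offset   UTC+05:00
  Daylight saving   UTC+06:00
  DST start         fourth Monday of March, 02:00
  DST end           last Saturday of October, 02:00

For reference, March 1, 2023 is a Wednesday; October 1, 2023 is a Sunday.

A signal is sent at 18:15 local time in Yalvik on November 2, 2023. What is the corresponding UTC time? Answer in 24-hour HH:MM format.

13:15

1 March 2023 is a Wednesday, so the first Monday is March 6 and the fourth is March 27.
1 October 2023 is a Sunday, so Saturdays fall on 7, 14, 21, 28; the last is October 28.
November 2, 2023 does not fall between 27 March and 28 October, so daylight saving is not in effect and Yalvik is at UTC+05:00.
18:15 local − 5h = 13:15 UTC.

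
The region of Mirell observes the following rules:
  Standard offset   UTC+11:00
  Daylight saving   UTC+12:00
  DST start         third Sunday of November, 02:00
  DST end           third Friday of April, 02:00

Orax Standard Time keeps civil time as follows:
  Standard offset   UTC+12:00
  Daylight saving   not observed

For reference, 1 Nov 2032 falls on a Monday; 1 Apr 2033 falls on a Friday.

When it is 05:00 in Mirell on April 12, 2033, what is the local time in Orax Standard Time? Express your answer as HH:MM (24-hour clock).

1 November 2032 is a Monday, so the first Sunday is November 7 and the third is November 21.
1 April 2033 is a Friday, so the first Friday is April 1 and the third is April 15.
April 12, 2033 falls between 21 November 2032 and 15 April 2033, so daylight saving is in effect and Mirell is at UTC+12:00.
05:00 Mirell − 12h = 17:00 UTC (rolling into the previous day, 11 April 2033).
Orax Standard Time has no daylight saving, so its offset is UTC+12:00 year-round.
17:00 UTC + 12h = 05:00 Orax Standard Time (rolling into the next day, 12 April 2033).

05:00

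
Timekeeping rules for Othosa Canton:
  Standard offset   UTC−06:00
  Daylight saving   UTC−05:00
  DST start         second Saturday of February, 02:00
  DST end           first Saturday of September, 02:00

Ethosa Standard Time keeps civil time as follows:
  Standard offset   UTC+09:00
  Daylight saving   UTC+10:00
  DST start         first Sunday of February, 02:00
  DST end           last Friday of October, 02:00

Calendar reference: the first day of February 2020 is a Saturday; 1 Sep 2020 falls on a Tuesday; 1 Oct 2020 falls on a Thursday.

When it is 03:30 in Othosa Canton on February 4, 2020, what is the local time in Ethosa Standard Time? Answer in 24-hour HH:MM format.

1 February 2020 is a Saturday, so the first Saturday is February 1 and the second is February 8.
1 September 2020 is a Tuesday, so the first Saturday is September 5.
February 4, 2020 does not fall between 8 February and 5 September, so daylight saving is not in effect and Othosa Canton is at UTC−06:00.
03:30 Othosa Canton + 6h = 09:30 UTC.
1 February 2020 is a Saturday, so the first Sunday is February 2.
1 October 2020 is a Thursday, so Fridays fall on 2, 9, 16, 23, 30; the last is October 30.
At the standard offset (UTC+09:00), 09:30 UTC + 9h = 18:30 Ethosa Standard Time standard time.
The standard-time date in Ethosa Standard Time, February 4, 2020, falls between 2 February and 30 October, so daylight saving is in effect and Ethosa Standard Time is at UTC+10:00.
09:30 UTC + 10h = 19:30 Ethosa Standard Time.

19:30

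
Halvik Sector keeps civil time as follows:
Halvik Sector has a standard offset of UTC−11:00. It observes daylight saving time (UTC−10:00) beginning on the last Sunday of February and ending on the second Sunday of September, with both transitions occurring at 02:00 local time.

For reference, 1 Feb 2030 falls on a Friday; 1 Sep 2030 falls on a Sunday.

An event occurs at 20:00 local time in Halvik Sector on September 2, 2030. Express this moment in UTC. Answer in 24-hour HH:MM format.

1 February 2030 is a Friday, so Sundays fall on 3, 10, 17, 24; the last is February 24.
1 September 2030 is a Sunday, so the first Sunday is September 1 and the second is September 8.
September 2, 2030 lies within the daylight-saving period (24 February – 8 September), so Halvik Sector is on daylight time, UTC−10:00.
20:00 local + 10h = 06:00 UTC (rolling into the next day, 3 September 2030).

06:00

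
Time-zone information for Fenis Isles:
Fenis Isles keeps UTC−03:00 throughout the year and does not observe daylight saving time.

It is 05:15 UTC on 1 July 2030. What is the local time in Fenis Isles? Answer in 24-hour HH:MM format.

Fenis Isles stays on UTC−03:00 all year.
05:15 UTC − 3h = 02:15 local.

02:15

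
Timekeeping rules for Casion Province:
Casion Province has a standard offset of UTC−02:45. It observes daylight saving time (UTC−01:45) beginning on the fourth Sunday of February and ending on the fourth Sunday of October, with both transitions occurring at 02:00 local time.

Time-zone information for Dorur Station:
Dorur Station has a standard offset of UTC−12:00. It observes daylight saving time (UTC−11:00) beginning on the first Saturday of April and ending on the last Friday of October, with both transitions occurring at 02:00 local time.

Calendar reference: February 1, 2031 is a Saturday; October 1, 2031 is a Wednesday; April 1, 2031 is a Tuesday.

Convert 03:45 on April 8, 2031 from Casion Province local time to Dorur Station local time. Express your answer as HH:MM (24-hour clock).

18:30

1 February 2031 is a Saturday, so the first Sunday is February 2 and the fourth is February 23.
1 October 2031 is a Wednesday, so the first Sunday is October 5 and the fourth is October 26.
April 8, 2031 lies within the daylight-saving period (23 February – 26 October), so Casion Province is on daylight time, UTC−01:45.
03:45 Casion Province + 1h45m = 05:30 UTC.
1 April 2031 is a Tuesday, so the first Saturday is April 5.
1 October 2031 is a Wednesday, so Fridays fall on 3, 10, 17, 24, 31; the last is October 31.
At the standard offset (UTC−12:00), 05:30 UTC − 12h = 17:30 Dorur Station standard time (rolling into the previous day, 7 April 2031).
The standard-time date in Dorur Station, April 7, 2031, falls between 5 April and 31 October, so daylight saving is in effect and Dorur Station is at UTC−11:00.
05:30 UTC − 11h = 18:30 Dorur Station (rolling into the previous day, 7 April 2031).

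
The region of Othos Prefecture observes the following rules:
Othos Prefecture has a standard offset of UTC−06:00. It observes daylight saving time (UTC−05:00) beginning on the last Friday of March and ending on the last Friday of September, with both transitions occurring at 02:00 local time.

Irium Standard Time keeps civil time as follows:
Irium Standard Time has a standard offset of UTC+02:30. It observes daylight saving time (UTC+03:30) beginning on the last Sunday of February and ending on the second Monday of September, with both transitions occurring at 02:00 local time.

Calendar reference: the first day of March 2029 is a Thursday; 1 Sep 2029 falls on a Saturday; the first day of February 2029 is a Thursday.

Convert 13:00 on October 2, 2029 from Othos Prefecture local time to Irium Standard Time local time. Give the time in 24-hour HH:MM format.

1 March 2029 is a Thursday, so Fridays fall on 2, 9, 16, 23, 30; the last is March 30.
1 September 2029 is a Saturday, so Fridays fall on 7, 14, 21, 28; the last is September 28.
Daylight saving runs 30 March – 28 September; October 2, 2029 is outside that window, so Othos Prefecture is on standard time at UTC−06:00.
13:00 Othos Prefecture + 6h = 19:00 UTC.
1 February 2029 is a Thursday, so Sundays fall on 4, 11, 18, 25; the last is February 25.
1 September 2029 is a Saturday, so the first Monday is September 3 and the second is September 10.
At the standard offset (UTC+02:30), 19:00 UTC + 2h30m = 21:30 Irium Standard Time standard time.
Daylight saving runs 25 February – 10 September; the standard-time date in Irium Standard Time, October 2, 2029, is outside that window, so Irium Standard Time is on standard time at UTC+02:30.
19:00 UTC + 2h30m = 21:30 Irium Standard Time.

21:30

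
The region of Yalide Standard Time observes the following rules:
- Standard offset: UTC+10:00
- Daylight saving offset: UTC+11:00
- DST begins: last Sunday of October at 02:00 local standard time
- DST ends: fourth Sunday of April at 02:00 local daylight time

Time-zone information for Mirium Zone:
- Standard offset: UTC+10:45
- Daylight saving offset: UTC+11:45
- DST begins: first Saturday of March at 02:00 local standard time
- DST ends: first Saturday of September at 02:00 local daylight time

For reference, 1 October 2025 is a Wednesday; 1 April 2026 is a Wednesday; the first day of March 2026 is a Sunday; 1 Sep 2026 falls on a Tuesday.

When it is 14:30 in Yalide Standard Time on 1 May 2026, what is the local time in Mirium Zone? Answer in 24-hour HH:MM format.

1 October 2025 is a Wednesday, so Sundays fall on 5, 12, 19, 26; the last is October 26.
1 April 2026 is a Wednesday, so the first Sunday is April 5 and the fourth is April 26.
Daylight saving runs 26 October 2025 – 26 April 2026; 1 May 2026 is outside that window, so Yalide Standard Time is on standard time at UTC+10:00.
14:30 Yalide Standard Time − 10h = 04:30 UTC.
1 March 2026 is a Sunday, so the first Saturday is March 7.
1 September 2026 is a Tuesday, so the first Saturday is September 5.
At the standard offset (UTC+10:45), 04:30 UTC + 10h45m = 15:15 Mirium Zone standard time.
Daylight saving runs 7 March – 5 September; the standard-time date in Mirium Zone, 1 May 2026, is inside that window, so Mirium Zone is at UTC+11:45.
04:30 UTC + 11h45m = 16:15 Mirium Zone.

16:15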